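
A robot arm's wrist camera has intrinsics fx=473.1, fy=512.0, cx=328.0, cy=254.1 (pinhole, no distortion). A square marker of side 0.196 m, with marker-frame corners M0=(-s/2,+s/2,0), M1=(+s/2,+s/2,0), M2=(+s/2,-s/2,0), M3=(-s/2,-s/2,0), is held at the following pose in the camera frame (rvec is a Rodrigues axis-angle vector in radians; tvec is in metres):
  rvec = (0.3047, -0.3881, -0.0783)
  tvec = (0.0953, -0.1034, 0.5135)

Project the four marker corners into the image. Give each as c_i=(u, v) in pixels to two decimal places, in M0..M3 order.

c0=(334.06, 257.00) c1=(481.20, 233.60) c2=(495.90, 47.14) c3=(331.31, 44.29)

Intrinsics K: fx=473.1, fy=512.0, cx=328.0, cy=254.1
Marker side s = 0.196 m; corners in marker frame (Z=0):
  M0 = (-0.0980, +0.0980, 0)
  M1 = (+0.0980, +0.0980, 0)
  M2 = (+0.0980, -0.0980, 0)
  M3 = (-0.0980, -0.0980, 0)
rvec = (0.3047, -0.3881, -0.0783), |rvec| = θ = 0.49959 rad = 28.625°
Rodrigues: sinθ=0.47907, 1−cosθ=0.12222; R = I + sinθ·[k]× + (1−cosθ)·[k]×²:
    [+0.92324 +0.01718 -0.38384]
    [-0.13299 +0.95153 -0.27730]
    [+0.36047 +0.30706 +0.88078]
t = (0.0953, -0.1034, 0.5135) m
M0: Pc = R·M0+t = (+0.00651, +0.00288, +0.50827); u = 473.1·(+0.00651)/0.50827 + 328.0 = 334.0556, v = 512.0·(+0.00288)/0.50827 + 254.1 = 257.0046
M1: Pc = R·M1+t = (+0.18746, -0.02318, +0.57892); u = 473.1·(+0.18746)/0.57892 + 328.0 = 481.1955, v = 512.0·(-0.02318)/0.57892 + 254.1 = 233.5970
M2: Pc = R·M2+t = (+0.18409, -0.20968, +0.51873); u = 473.1·(+0.18409)/0.51873 + 328.0 = 495.8992, v = 512.0·(-0.20968)/0.51873 + 254.1 = 47.1387
M3: Pc = R·M3+t = (+0.00314, -0.18362, +0.44808); u = 473.1·(+0.00314)/0.44808 + 328.0 = 331.3145, v = 512.0·(-0.18362)/0.44808 + 254.1 = 44.2899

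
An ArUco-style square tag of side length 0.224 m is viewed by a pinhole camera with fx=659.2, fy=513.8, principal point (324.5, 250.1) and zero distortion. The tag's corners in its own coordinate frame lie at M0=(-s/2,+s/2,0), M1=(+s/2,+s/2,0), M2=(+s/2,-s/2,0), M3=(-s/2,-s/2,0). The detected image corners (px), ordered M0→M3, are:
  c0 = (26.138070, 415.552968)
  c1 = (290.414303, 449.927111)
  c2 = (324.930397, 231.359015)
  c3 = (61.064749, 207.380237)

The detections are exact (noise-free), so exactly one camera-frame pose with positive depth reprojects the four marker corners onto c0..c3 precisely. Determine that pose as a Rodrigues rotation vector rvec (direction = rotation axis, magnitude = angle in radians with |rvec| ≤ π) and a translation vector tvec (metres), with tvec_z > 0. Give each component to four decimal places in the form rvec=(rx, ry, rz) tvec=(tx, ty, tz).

Intrinsics K: fx=659.2, fy=513.8, cx=324.5, cy=250.1
Marker side s = 0.224 m; corners in marker frame (Z=0):
  M0 = (-0.1120, +0.1120, 0)
  M1 = (+0.1120, +0.1120, 0)
  M2 = (+0.1120, -0.1120, 0)
  M3 = (-0.1120, -0.1120, 0)
Detected image corners:
  c0 = (26.138070, 415.552968) px
  c1 = (290.414303, 449.927111) px
  c2 = (324.930397, 231.359015) px
  c3 = (61.064749, 207.380237) px
Planar DLT: solve 8×8 A·h = b for H (H[2,2]=1):
  H  [+1141.52213 -161.15975 +172.55899]
  H  [+60.80121 +940.61062 +325.29012]
  H  [-0.21273 -0.03491 +1.00000]
B = K⁻¹H; ‖b₁‖=1.861943, ‖b₂‖=1.861943; λ = 2/(‖b₁‖+‖b₂‖) = 0.537073, sign → tz>0 ⇒ λ=+0.537073
r₁ = λ·B[:,0] = (+0.98628,+0.11917,-0.11425); r₂ = λ·B[:,1] = (-0.12207,+0.99234,-0.01875)
r₃ = r₁×r₂ = (+0.11114,+0.03244,+0.99328); SVD([r₁ r₂ r₃]) → R = UVᵀ:
  R  [+0.98628 -0.12207 +0.11114]
  R  [+0.11917 +0.99234 +0.03244]
  R  [-0.11425 -0.01875 +0.99328]
t = (-0.12379, +0.07860, +0.53707) m
tr R = 2.971898; θ = arccos((tr R − 1)/2) = 0.167833 rad = 9.616°
axis k = ((R−Rᵀ)₃₂, (R−Rᵀ)₁₃, (R−Rᵀ)₂₁) / (2 sinθ) = (-0.153219, +0.674632, +0.722077)
rvec = θ·k = (-0.025715, +0.113225, +0.121188)

rvec=(-0.0257, 0.1132, 0.1212) tvec=(-0.1238, 0.0786, 0.5371)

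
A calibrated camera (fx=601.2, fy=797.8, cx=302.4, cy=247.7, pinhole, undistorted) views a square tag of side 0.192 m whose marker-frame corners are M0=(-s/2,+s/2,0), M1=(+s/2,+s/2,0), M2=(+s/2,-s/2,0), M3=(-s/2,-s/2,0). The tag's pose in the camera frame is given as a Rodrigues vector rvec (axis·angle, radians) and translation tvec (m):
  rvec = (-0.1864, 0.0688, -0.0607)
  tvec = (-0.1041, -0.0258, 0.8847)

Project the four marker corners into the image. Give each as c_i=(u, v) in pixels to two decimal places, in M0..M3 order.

c0=(168.40, 316.04) c1=(300.07, 305.13) c2=(293.23, 135.27) c3=(166.85, 147.99)

Intrinsics K: fx=601.2, fy=797.8, cx=302.4, cy=247.7
Marker side s = 0.192 m; corners in marker frame (Z=0):
  M0 = (-0.0960, +0.0960, 0)
  M1 = (+0.0960, +0.0960, 0)
  M2 = (+0.0960, -0.0960, 0)
  M3 = (-0.0960, -0.0960, 0)
rvec = (-0.1864, 0.0688, -0.0607), |rvec| = θ = 0.20776 rad = 11.904°
Rodrigues: sinθ=0.20627, 1−cosθ=0.02150; R = I + sinθ·[k]× + (1−cosθ)·[k]×²:
    [+0.99581 +0.05388 +0.07394]
    [-0.06665 +0.98085 +0.18298]
    [-0.06267 -0.18714 +0.98033]
t = (-0.1041, -0.0258, 0.8847) m
M0: Pc = R·M0+t = (-0.19453, +0.07476, +0.87275); u = 601.2·(-0.19453)/0.87275 + 302.4 = 168.3999, v = 797.8·(+0.07476)/0.87275 + 247.7 = 316.0404
M1: Pc = R·M1+t = (-0.00333, +0.06196, +0.86072); u = 601.2·(-0.00333)/0.86072 + 302.4 = 300.0736, v = 797.8·(+0.06196)/0.86072 + 247.7 = 305.1338
M2: Pc = R·M2+t = (-0.01367, -0.12636, +0.89665); u = 601.2·(-0.01367)/0.89665 + 302.4 = 293.2312, v = 797.8·(-0.12636)/0.89665 + 247.7 = 135.2697
M3: Pc = R·M3+t = (-0.20487, -0.11356, +0.90868); u = 601.2·(-0.20487)/0.90868 + 302.4 = 166.8548, v = 797.8·(-0.11356)/0.90868 + 247.7 = 147.9943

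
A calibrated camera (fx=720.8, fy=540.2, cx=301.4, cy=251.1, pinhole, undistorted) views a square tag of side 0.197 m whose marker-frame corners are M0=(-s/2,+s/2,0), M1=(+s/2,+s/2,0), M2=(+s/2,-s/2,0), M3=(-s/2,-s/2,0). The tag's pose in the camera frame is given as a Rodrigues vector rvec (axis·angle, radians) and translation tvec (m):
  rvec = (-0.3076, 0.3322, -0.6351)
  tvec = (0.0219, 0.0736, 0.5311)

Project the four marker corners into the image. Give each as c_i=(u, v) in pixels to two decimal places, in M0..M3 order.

c0=(300.09, 471.67) c1=(526.64, 351.04) c2=(360.25, 189.21) c3=(173.83, 305.79)

Intrinsics K: fx=720.8, fy=540.2, cx=301.4, cy=251.1
Marker side s = 0.197 m; corners in marker frame (Z=0):
  M0 = (-0.0985, +0.0985, 0)
  M1 = (+0.0985, +0.0985, 0)
  M2 = (+0.0985, -0.0985, 0)
  M3 = (-0.0985, -0.0985, 0)
rvec = (-0.3076, 0.3322, -0.6351), |rvec| = θ = 0.77995 rad = 44.688°
Rodrigues: sinθ=0.70325, 1−cosθ=0.28905; R = I + sinθ·[k]× + (1−cosθ)·[k]×²:
    [+0.75591 +0.52408 +0.39235]
    [-0.62119 +0.76338 +0.17710]
    [-0.20670 -0.37760 +0.90260]
t = (0.0219, 0.0736, 0.5311) m
M0: Pc = R·M0+t = (-0.00093, +0.20998, +0.51427); u = 720.8·(-0.00093)/0.51427 + 301.4 = 300.0904, v = 540.2·(+0.20998)/0.51427 + 251.1 = 471.6697
M1: Pc = R·M1+t = (+0.14798, +0.08761, +0.47355); u = 720.8·(+0.14798)/0.47355 + 301.4 = 526.6436, v = 540.2·(+0.08761)/0.47355 + 251.1 = 351.0367
M2: Pc = R·M2+t = (+0.04473, -0.06278, +0.54793); u = 720.8·(+0.04473)/0.54793 + 301.4 = 360.2475, v = 540.2·(-0.06278)/0.54793 + 251.1 = 189.2052
M3: Pc = R·M3+t = (-0.10418, +0.05959, +0.58865); u = 720.8·(-0.10418)/0.58865 + 301.4 = 173.8339, v = 540.2·(+0.05959)/0.58865 + 251.1 = 305.7889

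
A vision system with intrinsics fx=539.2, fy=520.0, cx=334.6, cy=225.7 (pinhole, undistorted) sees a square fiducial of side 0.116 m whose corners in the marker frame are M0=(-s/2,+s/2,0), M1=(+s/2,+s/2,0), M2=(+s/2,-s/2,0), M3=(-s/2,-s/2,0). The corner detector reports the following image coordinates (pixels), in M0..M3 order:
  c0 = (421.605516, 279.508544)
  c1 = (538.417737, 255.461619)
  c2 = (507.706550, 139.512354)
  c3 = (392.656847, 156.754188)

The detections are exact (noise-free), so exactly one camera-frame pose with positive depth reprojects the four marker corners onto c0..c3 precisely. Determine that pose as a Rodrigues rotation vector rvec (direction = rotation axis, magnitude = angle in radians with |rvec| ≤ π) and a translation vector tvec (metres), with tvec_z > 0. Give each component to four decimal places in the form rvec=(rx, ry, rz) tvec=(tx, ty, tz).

rvec=(-0.1430, -0.2095, -0.1927) tvec=(0.1196, -0.0179, 0.4892)

Intrinsics K: fx=539.2, fy=520.0, cx=334.6, cy=225.7
Marker side s = 0.116 m; corners in marker frame (Z=0):
  M0 = (-0.0580, +0.0580, 0)
  M1 = (+0.0580, +0.0580, 0)
  M2 = (+0.0580, -0.0580, 0)
  M3 = (-0.0580, -0.0580, 0)
Detected image corners:
  c0 = (421.605516, 279.508544) px
  c1 = (538.417737, 255.461619) px
  c2 = (507.706550, 139.512354) px
  c3 = (392.656847, 156.754188) px
Planar DLT: solve 8×8 A·h = b for H (H[2,2]=1):
  H  [+1208.06811 +142.67732 +466.39250]
  H  [-84.26824 +976.89347 +206.68704]
  H  [+0.44888 -0.24656 +1.00000]
B = K⁻¹H; ‖b₁‖=2.044024, ‖b₂‖=2.044024; λ = 2/(‖b₁‖+‖b₂‖) = 0.489231, sign → tz>0 ⇒ λ=+0.489231
r₁ = λ·B[:,0] = (+0.95984,-0.17460,+0.21961); r₂ = λ·B[:,1] = (+0.20431,+0.97145,-0.12063)
r₃ = r₁×r₂ = (-0.19227,+0.16065,+0.96810); SVD([r₁ r₂ r₃]) → R = UVᵀ:
  R  [+0.95984 +0.20431 -0.19227]
  R  [-0.17460 +0.97145 +0.16065]
  R  [+0.21961 -0.12063 +0.96810]
t = (+0.11958, -0.01789, +0.48923) m
tr R = 2.899387; θ = arccos((tr R − 1)/2) = 0.318541 rad = 18.251°
axis k = ((R−Rᵀ)₃₂, (R−Rᵀ)₁₃, (R−Rᵀ)₂₁) / (2 sinθ) = (-0.449059, -0.657572, -0.604934)
rvec = θ·k = (-0.143044, -0.209464, -0.192696)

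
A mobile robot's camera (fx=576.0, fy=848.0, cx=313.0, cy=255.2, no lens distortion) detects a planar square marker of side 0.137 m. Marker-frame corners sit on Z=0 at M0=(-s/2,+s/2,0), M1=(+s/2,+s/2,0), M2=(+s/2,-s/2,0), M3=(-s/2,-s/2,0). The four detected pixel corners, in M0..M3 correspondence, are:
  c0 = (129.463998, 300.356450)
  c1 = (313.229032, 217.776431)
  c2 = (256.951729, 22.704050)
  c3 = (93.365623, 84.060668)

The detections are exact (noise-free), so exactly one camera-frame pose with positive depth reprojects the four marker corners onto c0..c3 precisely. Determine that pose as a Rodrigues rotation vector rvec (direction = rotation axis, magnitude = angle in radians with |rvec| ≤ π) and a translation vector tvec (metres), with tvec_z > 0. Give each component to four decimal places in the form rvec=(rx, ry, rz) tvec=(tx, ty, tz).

Intrinsics K: fx=576.0, fy=848.0, cx=313.0, cy=255.2
Marker side s = 0.137 m; corners in marker frame (Z=0):
  M0 = (-0.0685, +0.0685, 0)
  M1 = (+0.0685, +0.0685, 0)
  M2 = (+0.0685, -0.0685, 0)
  M3 = (-0.0685, -0.0685, 0)
Detected image corners:
  c0 = (129.463998, 300.356450) px
  c1 = (313.229032, 217.776431) px
  c2 = (256.951729, 22.704050) px
  c3 = (93.365623, 84.060668) px
Planar DLT: solve 8×8 A·h = b for H (H[2,2]=1):
  H  [+1345.65117 +149.09316 +199.21919]
  H  [-454.99214 +1349.28788 +148.43832]
  H  [+0.41757 -0.95913 +1.00000]
B = K⁻¹H; ‖b₁‖=2.249888, ‖b₂‖=2.249888; λ = 2/(‖b₁‖+‖b₂‖) = 0.444467, sign → tz>0 ⇒ λ=+0.444467
r₁ = λ·B[:,0] = (+0.93751,-0.29433,+0.18560); r₂ = λ·B[:,1] = (+0.34670,+0.83550,-0.42630)
r₃ = r₁×r₂ = (-0.02959,+0.46401,+0.88534); SVD([r₁ r₂ r₃]) → R = UVᵀ:
  R  [+0.93751 +0.34670 -0.02959]
  R  [-0.29433 +0.83550 +0.46401]
  R  [+0.18560 -0.42630 +0.88534]
t = (-0.08780, -0.05596, +0.44447) m
tr R = 2.658347; θ = arccos((tr R − 1)/2) = 0.593169 rad = 33.986°
axis k = ((R−Rᵀ)₃₂, (R−Rᵀ)₁₃, (R−Rᵀ)₂₁) / (2 sinθ) = (-0.796356, -0.192480, -0.573383)
rvec = θ·k = (-0.472374, -0.114173, -0.340113)

rvec=(-0.4724, -0.1142, -0.3401) tvec=(-0.0878, -0.0560, 0.4445)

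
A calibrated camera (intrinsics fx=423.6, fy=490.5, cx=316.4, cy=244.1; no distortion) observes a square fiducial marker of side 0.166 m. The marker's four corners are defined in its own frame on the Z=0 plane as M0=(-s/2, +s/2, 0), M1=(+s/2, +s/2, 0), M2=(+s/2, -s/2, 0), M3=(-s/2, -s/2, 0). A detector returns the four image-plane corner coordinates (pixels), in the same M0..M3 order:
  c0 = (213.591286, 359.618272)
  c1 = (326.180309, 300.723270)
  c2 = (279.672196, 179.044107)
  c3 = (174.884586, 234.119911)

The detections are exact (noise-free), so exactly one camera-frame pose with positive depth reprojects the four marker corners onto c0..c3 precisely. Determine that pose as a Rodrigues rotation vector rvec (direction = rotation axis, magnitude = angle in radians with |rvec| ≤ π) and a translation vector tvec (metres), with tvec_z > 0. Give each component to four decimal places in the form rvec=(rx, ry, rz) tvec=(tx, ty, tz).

Intrinsics K: fx=423.6, fy=490.5, cx=316.4, cy=244.1
Marker side s = 0.166 m; corners in marker frame (Z=0):
  M0 = (-0.0830, +0.0830, 0)
  M1 = (+0.0830, +0.0830, 0)
  M2 = (+0.0830, -0.0830, 0)
  M3 = (-0.0830, -0.0830, 0)
Detected image corners:
  c0 = (213.591286, 359.618272) px
  c1 = (326.180309, 300.723270) px
  c2 = (279.672196, 179.044107) px
  c3 = (174.884586, 234.119911) px
Planar DLT: solve 8×8 A·h = b for H (H[2,2]=1):
  H  [+651.13224 +150.25377 +247.77481]
  H  [-345.88030 +629.65363 +266.20762]
  H  [-0.01119 -0.42801 +1.00000]
B = K⁻¹H; ‖b₁‖=1.696501, ‖b₂‖=1.696501; λ = 2/(‖b₁‖+‖b₂‖) = 0.589449, sign → tz>0 ⇒ λ=+0.589449
r₁ = λ·B[:,0] = (+0.91099,-0.41237,-0.00660); r₂ = λ·B[:,1] = (+0.39752,+0.88223,-0.25229)
r₃ = r₁×r₂ = (+0.10986,+0.22721,+0.96763); SVD([r₁ r₂ r₃]) → R = UVᵀ:
  R  [+0.91099 +0.39752 +0.10986]
  R  [-0.41237 +0.88223 +0.22721]
  R  [-0.00660 -0.25229 +0.96763]
t = (-0.09549, +0.02657, +0.58945) m
tr R = 2.760848; θ = arccos((tr R − 1)/2) = 0.494041 rad = 28.306°
axis k = ((R−Rᵀ)₃₂, (R−Rᵀ)₁₃, (R−Rᵀ)₂₁) / (2 sinθ) = (-0.505603, +0.122793, -0.853983)
rvec = θ·k = (-0.249789, +0.060665, -0.421903)

rvec=(-0.2498, 0.0607, -0.4219) tvec=(-0.0955, 0.0266, 0.5894)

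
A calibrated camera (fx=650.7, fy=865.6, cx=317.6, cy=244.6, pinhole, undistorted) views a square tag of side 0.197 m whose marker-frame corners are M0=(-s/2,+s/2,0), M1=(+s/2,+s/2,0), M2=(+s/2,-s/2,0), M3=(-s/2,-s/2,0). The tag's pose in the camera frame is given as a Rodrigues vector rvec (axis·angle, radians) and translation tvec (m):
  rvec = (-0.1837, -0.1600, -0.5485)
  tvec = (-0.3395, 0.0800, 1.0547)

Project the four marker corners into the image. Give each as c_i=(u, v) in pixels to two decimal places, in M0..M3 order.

Intrinsics K: fx=650.7, fy=865.6, cx=317.6, cy=244.6
Marker side s = 0.197 m; corners in marker frame (Z=0):
  M0 = (-0.0985, +0.0985, 0)
  M1 = (+0.0985, +0.0985, 0)
  M2 = (+0.0985, -0.0985, 0)
  M3 = (-0.0985, -0.0985, 0)
rvec = (-0.1837, -0.1600, -0.5485), |rvec| = θ = 0.60016 rad = 34.387°
Rodrigues: sinθ=0.56478, 1−cosθ=0.17476; R = I + sinθ·[k]× + (1−cosθ)·[k]×²:
    [+0.84161 +0.53042 -0.10168]
    [-0.50190 +0.83766 +0.21545]
    [+0.19945 -0.13029 +0.97121]
t = (-0.3395, 0.0800, 1.0547) m
M0: Pc = R·M0+t = (-0.37015, +0.21195, +1.02222); u = 650.7·(-0.37015)/1.02222 + 317.6 = 81.9773, v = 865.6·(+0.21195)/1.02222 + 244.6 = 424.0733
M1: Pc = R·M1+t = (-0.20435, +0.11307, +1.06151); u = 650.7·(-0.20435)/1.06151 + 317.6 = 192.3320, v = 865.6·(+0.11307)/1.06151 + 244.6 = 336.8040
M2: Pc = R·M2+t = (-0.30885, -0.05195, +1.08718); u = 650.7·(-0.30885)/1.08718 + 317.6 = 132.7484, v = 865.6·(-0.05195)/1.08718 + 244.6 = 203.2405
M3: Pc = R·M3+t = (-0.47465, +0.04693, +1.04789); u = 650.7·(-0.47465)/1.04789 + 317.6 = 22.8625, v = 865.6·(+0.04693)/1.04789 + 244.6 = 283.3640

c0=(81.98, 424.07) c1=(192.33, 336.80) c2=(132.75, 203.24) c3=(22.86, 283.36)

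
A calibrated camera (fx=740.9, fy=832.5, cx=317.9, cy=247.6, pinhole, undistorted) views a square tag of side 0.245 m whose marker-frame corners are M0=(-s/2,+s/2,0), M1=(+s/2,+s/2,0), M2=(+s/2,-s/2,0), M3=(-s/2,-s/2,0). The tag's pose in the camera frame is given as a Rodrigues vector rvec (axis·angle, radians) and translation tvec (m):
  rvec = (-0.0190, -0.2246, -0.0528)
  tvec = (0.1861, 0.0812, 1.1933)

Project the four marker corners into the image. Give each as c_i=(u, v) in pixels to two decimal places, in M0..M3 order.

Intrinsics K: fx=740.9, fy=832.5, cx=317.9, cy=247.6
Marker side s = 0.245 m; corners in marker frame (Z=0):
  M0 = (-0.1225, +0.1225, 0)
  M1 = (+0.1225, +0.1225, 0)
  M2 = (+0.1225, -0.1225, 0)
  M3 = (-0.1225, -0.1225, 0)
rvec = (-0.0190, -0.2246, -0.0528), |rvec| = θ = 0.23150 rad = 13.264°
Rodrigues: sinθ=0.22944, 1−cosθ=0.02668; R = I + sinθ·[k]× + (1−cosθ)·[k]×²:
    [+0.97350 +0.05445 -0.22210]
    [-0.05021 +0.99843 +0.02473]
    [+0.22310 -0.01293 +0.97471]
t = (0.1861, 0.0812, 1.1933) m
M0: Pc = R·M0+t = (+0.07352, +0.20966, +1.16439); u = 740.9·(+0.07352)/1.16439 + 317.9 = 364.6786, v = 832.5·(+0.20966)/1.16439 + 247.6 = 397.4990
M1: Pc = R·M1+t = (+0.31202, +0.19736, +1.21905); u = 740.9·(+0.31202)/1.21905 + 317.9 = 507.5393, v = 832.5·(+0.19736)/1.21905 + 247.6 = 382.3779
M2: Pc = R·M2+t = (+0.29868, -0.04726, +1.22221); u = 740.9·(+0.29868)/1.22221 + 317.9 = 498.9605, v = 832.5·(-0.04726)/1.22221 + 247.6 = 215.4105
M3: Pc = R·M3+t = (+0.06018, -0.03496, +1.16755); u = 740.9·(+0.06018)/1.16755 + 317.9 = 356.0858, v = 832.5·(-0.03496)/1.16755 + 247.6 = 222.6741

c0=(364.68, 397.50) c1=(507.54, 382.38) c2=(498.96, 215.41) c3=(356.09, 222.67)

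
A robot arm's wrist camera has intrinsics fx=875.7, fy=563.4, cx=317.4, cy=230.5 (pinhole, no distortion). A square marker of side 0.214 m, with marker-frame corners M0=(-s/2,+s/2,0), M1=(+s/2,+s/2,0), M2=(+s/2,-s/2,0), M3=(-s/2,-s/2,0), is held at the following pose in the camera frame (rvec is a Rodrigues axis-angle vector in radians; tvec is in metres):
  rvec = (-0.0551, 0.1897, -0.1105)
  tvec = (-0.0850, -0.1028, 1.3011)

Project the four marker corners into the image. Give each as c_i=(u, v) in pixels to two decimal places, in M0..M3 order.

c0=(198.59, 237.22) c1=(338.43, 226.57) c2=(323.02, 133.73) c3=(185.11, 147.04)

Intrinsics K: fx=875.7, fy=563.4, cx=317.4, cy=230.5
Marker side s = 0.214 m; corners in marker frame (Z=0):
  M0 = (-0.1070, +0.1070, 0)
  M1 = (+0.1070, +0.1070, 0)
  M2 = (+0.1070, -0.1070, 0)
  M3 = (-0.1070, -0.1070, 0)
rvec = (-0.0551, 0.1897, -0.1105), |rvec| = θ = 0.22635 rad = 12.969°
Rodrigues: sinθ=0.22442, 1−cosθ=0.02551; R = I + sinθ·[k]× + (1−cosθ)·[k]×²:
    [+0.97600 +0.10435 +0.19112]
    [-0.11476 +0.99241 +0.04419]
    [-0.18505 -0.06507 +0.98057]
t = (-0.0850, -0.1028, 1.3011) m
M0: Pc = R·M0+t = (-0.17827, +0.01567, +1.31394); u = 875.7·(-0.17827)/1.31394 + 317.4 = 198.5908, v = 563.4·(+0.01567)/1.31394 + 230.5 = 237.2180
M1: Pc = R·M1+t = (+0.03060, -0.00889, +1.27434); u = 875.7·(+0.03060)/1.27434 + 317.4 = 338.4267, v = 563.4·(-0.00889)/1.27434 + 230.5 = 226.5688
M2: Pc = R·M2+t = (+0.00827, -0.22127, +1.28826); u = 875.7·(+0.00827)/1.28826 + 317.4 = 323.0192, v = 563.4·(-0.22127)/1.28826 + 230.5 = 133.7323
M3: Pc = R·M3+t = (-0.20060, -0.19671, +1.32786); u = 875.7·(-0.20060)/1.32786 + 317.4 = 185.1092, v = 563.4·(-0.19671)/1.32786 + 230.5 = 147.0385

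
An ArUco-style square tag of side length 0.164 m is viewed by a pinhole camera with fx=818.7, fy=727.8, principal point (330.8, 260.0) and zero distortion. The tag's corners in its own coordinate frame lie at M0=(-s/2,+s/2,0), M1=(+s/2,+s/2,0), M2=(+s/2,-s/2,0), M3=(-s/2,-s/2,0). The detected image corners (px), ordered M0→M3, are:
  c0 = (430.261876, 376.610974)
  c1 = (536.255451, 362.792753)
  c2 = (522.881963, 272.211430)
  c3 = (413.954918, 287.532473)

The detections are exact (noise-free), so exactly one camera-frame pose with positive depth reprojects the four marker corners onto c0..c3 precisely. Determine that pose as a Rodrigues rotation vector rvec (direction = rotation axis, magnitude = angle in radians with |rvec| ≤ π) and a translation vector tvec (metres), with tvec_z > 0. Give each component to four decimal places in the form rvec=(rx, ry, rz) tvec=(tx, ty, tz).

rvec=(0.2300, 0.0731, -0.1713) tvec=(0.2208, 0.1123, 1.2485)

Intrinsics K: fx=818.7, fy=727.8, cx=330.8, cy=260.0
Marker side s = 0.164 m; corners in marker frame (Z=0):
  M0 = (-0.0820, +0.0820, 0)
  M1 = (+0.0820, +0.0820, 0)
  M2 = (+0.0820, -0.0820, 0)
  M3 = (-0.0820, -0.0820, 0)
Detected image corners:
  c0 = (430.261876, 376.610974) px
  c1 = (536.255451, 362.792753) px
  c2 = (522.881963, 272.211430) px
  c3 = (413.954918, 287.532473) px
Planar DLT: solve 8×8 A·h = b for H (H[2,2]=1):
  H  [+620.20425 +174.56872 +475.62274]
  H  [-112.60233 +605.06816 +325.48110]
  H  [-0.07337 +0.17658 +1.00000]
B = K⁻¹H; ‖b₁‖=0.800980, ‖b₂‖=0.800980; λ = 2/(‖b₁‖+‖b₂‖) = 1.248470, sign → tz>0 ⇒ λ=+1.248470
r₁ = λ·B[:,0] = (+0.98279,-0.16044,-0.09160); r₂ = λ·B[:,1] = (+0.17713,+0.95918,+0.22046)
r₃ = r₁×r₂ = (+0.05249,-0.23289,+0.97109); SVD([r₁ r₂ r₃]) → R = UVᵀ:
  R  [+0.98279 +0.17713 +0.05249]
  R  [-0.16044 +0.95918 -0.23289]
  R  [-0.09160 +0.22046 +0.97109]
t = (+0.22085, +0.11233, +1.24847) m
tr R = 2.913050; θ = arccos((tr R − 1)/2) = 0.295951 rad = 16.957°
axis k = ((R−Rᵀ)₃₂, (R−Rᵀ)₁₃, (R−Rᵀ)₂₁) / (2 sinθ) = (+0.777218, +0.247026, -0.578714)
rvec = θ·k = (+0.230019, +0.073108, -0.171271)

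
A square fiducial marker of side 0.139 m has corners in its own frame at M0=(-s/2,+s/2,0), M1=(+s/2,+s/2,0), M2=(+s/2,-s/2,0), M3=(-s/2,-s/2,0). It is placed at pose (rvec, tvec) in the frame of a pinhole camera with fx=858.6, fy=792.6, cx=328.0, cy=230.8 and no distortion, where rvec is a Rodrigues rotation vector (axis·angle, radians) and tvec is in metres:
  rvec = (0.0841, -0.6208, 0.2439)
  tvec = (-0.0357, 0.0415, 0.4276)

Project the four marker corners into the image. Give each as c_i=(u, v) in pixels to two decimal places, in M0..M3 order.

c0=(89.10, 424.84) c1=(330.68, 438.38) c2=(394.73, 210.78) c3=(166.17, 149.35)

Intrinsics K: fx=858.6, fy=792.6, cx=328.0, cy=230.8
Marker side s = 0.139 m; corners in marker frame (Z=0):
  M0 = (-0.0695, +0.0695, 0)
  M1 = (+0.0695, +0.0695, 0)
  M2 = (+0.0695, -0.0695, 0)
  M3 = (-0.0695, -0.0695, 0)
rvec = (0.0841, -0.6208, 0.2439), |rvec| = θ = 0.67227 rad = 38.518°
Rodrigues: sinθ=0.62277, 1−cosθ=0.21759; R = I + sinθ·[k]× + (1−cosθ)·[k]×²:
    [+0.78581 -0.25108 -0.56521]
    [+0.20080 +0.96795 -0.15080]
    [+0.58496 +0.00501 +0.81105]
t = (-0.0357, 0.0415, 0.4276) m
M0: Pc = R·M0+t = (-0.10776, +0.09482, +0.38729); u = 858.6·(-0.10776)/0.38729 + 328.0 = 89.0962, v = 792.6·(+0.09482)/0.38729 + 230.8 = 424.8441
M1: Pc = R·M1+t = (+0.00146, +0.12273, +0.46860); u = 858.6·(+0.00146)/0.46860 + 328.0 = 330.6829, v = 792.6·(+0.12273)/0.46860 + 230.8 = 438.3846
M2: Pc = R·M2+t = (+0.03636, -0.01182, +0.46791); u = 858.6·(+0.03636)/0.46791 + 328.0 = 394.7267, v = 792.6·(-0.01182)/0.46791 + 230.8 = 210.7827
M3: Pc = R·M3+t = (-0.07286, -0.03973, +0.38660); u = 858.6·(-0.07286)/0.38660 + 328.0 = 166.1746, v = 792.6·(-0.03973)/0.38660 + 230.8 = 149.3485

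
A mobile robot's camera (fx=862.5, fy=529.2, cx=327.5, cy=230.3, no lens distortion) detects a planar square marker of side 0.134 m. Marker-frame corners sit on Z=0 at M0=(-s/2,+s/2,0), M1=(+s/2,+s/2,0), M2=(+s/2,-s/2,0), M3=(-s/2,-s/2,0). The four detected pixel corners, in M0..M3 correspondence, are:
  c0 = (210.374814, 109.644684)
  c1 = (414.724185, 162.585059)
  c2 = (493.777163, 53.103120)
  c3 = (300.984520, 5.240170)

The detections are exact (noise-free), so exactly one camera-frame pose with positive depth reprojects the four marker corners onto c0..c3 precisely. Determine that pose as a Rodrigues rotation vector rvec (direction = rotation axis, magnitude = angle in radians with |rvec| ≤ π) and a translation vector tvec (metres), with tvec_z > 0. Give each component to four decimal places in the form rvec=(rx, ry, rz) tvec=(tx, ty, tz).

rvec=(-0.2740, 0.0112, 0.4163) tvec=(0.0174, -0.1511, 0.5344)

Intrinsics K: fx=862.5, fy=529.2, cx=327.5, cy=230.3
Marker side s = 0.134 m; corners in marker frame (Z=0):
  M0 = (-0.0670, +0.0670, 0)
  M1 = (+0.0670, +0.0670, 0)
  M2 = (+0.0670, -0.0670, 0)
  M3 = (-0.0670, -0.0670, 0)
Detected image corners:
  c0 = (210.374814, 109.644684) px
  c1 = (414.724185, 162.585059) px
  c2 = (493.777163, 53.103120) px
  c3 = (300.984520, 5.240170) px
Planar DLT: solve 8×8 A·h = b for H (H[2,2]=1):
  H  [+1436.25658 -806.48566 +355.52219]
  H  [+365.22041 +757.63463 +80.68635]
  H  [-0.12454 -0.48753 +1.00000]
B = K⁻¹H; ‖b₁‖=1.871431, ‖b₂‖=1.871431; λ = 2/(‖b₁‖+‖b₂‖) = 0.534351, sign → tz>0 ⇒ λ=+0.534351
r₁ = λ·B[:,0] = (+0.91508,+0.39774,-0.06655); r₂ = λ·B[:,1] = (-0.40073,+0.87838,-0.26051)
r₃ = r₁×r₂ = (-0.04516,+0.26506,+0.96317); SVD([r₁ r₂ r₃]) → R = UVᵀ:
  R  [+0.91508 -0.40073 -0.04516]
  R  [+0.39774 +0.87838 +0.26506]
  R  [-0.06655 -0.26051 +0.96317]
t = (+0.01736, -0.15107, +0.53435) m
tr R = 2.756637; θ = arccos((tr R − 1)/2) = 0.498463 rad = 28.560°
axis k = ((R−Rᵀ)₃₂, (R−Rᵀ)₁₃, (R−Rᵀ)₂₁) / (2 sinθ) = (-0.549672, +0.022370, +0.835081)
rvec = θ·k = (-0.273991, +0.011151, +0.416257)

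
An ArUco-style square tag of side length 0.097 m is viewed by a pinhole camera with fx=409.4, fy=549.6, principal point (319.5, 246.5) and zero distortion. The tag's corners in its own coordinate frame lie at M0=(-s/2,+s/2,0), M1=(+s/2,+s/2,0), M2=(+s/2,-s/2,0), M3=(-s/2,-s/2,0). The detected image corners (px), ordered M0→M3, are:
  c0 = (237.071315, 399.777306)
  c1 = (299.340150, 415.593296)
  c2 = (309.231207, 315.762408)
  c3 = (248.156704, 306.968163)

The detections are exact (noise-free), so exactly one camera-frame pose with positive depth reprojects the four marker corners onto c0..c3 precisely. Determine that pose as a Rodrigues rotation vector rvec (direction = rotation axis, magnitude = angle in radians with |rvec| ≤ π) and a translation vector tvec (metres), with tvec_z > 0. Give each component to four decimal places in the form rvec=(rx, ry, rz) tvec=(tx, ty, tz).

rvec=(-0.2050, 0.4037, 0.0908) tvec=(-0.0644, 0.1144, 0.5610)

Intrinsics K: fx=409.4, fy=549.6, cx=319.5, cy=246.5
Marker side s = 0.097 m; corners in marker frame (Z=0):
  M0 = (-0.0485, +0.0485, 0)
  M1 = (+0.0485, +0.0485, 0)
  M2 = (+0.0485, -0.0485, 0)
  M3 = (-0.0485, -0.0485, 0)
Detected image corners:
  c0 = (237.071315, 399.777306) px
  c1 = (299.340150, 415.593296) px
  c2 = (309.231207, 315.762408) px
  c3 = (248.156704, 306.968163) px
Planar DLT: solve 8×8 A·h = b for H (H[2,2]=1):
  H  [+441.38025 -195.97842 +272.46862]
  H  [-129.18571 +876.51515 +358.56464]
  H  [-0.71060 -0.32050 +1.00000]
B = K⁻¹H; ‖b₁‖=1.782580, ‖b₂‖=1.782580; λ = 2/(‖b₁‖+‖b₂‖) = 0.560985, sign → tz>0 ⇒ λ=+0.560985
r₁ = λ·B[:,0] = (+0.91591,+0.04693,-0.39864); r₂ = λ·B[:,1] = (-0.12823,+0.97531,-0.17979)
r₃ = r₁×r₂ = (+0.38036,+0.21579,+0.89931); SVD([r₁ r₂ r₃]) → R = UVᵀ:
  R  [+0.91591 -0.12823 +0.38036]
  R  [+0.04693 +0.97531 +0.21579]
  R  [-0.39864 -0.17979 +0.89931]
t = (-0.06445, +0.11439, +0.56098) m
tr R = 2.790530; θ = arccos((tr R − 1)/2) = 0.461771 rad = 26.458°
axis k = ((R−Rᵀ)₃₂, (R−Rᵀ)₁₃, (R−Rᵀ)₂₁) / (2 sinθ) = (-0.443946, +0.874226, +0.196571)
rvec = θ·k = (-0.205001, +0.403692, +0.090771)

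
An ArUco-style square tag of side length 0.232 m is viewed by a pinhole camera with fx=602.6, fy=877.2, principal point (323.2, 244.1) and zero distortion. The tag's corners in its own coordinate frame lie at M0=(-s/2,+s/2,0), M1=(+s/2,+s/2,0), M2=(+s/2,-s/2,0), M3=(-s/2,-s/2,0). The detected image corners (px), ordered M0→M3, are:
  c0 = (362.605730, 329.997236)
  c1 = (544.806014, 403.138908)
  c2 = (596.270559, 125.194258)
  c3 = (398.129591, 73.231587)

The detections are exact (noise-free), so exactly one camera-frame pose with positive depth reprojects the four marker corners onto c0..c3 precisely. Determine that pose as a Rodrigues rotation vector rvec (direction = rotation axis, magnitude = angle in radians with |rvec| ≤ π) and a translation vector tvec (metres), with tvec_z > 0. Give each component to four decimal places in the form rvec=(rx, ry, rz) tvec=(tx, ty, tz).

rvec=(0.1694, 0.3252, 0.2106) tvec=(0.1800, -0.0071, 0.7371)

Intrinsics K: fx=602.6, fy=877.2, cx=323.2, cy=244.1
Marker side s = 0.232 m; corners in marker frame (Z=0):
  M0 = (-0.1160, +0.1160, 0)
  M1 = (+0.1160, +0.1160, 0)
  M2 = (+0.1160, -0.1160, 0)
  M3 = (-0.1160, -0.1160, 0)
Detected image corners:
  c0 = (362.605730, 329.997236) px
  c1 = (544.806014, 403.138908) px
  c2 = (596.270559, 125.194258) px
  c3 = (398.129591, 73.231587) px
Planar DLT: solve 8×8 A·h = b for H (H[2,2]=1):
  H  [+626.38118 -58.04889 +470.31490]
  H  [+176.87599 +1212.85928 +235.59211]
  H  [-0.40435 +0.26883 +1.00000]
B = K⁻¹H; ‖b₁‖=1.356674, ‖b₂‖=1.356674; λ = 2/(‖b₁‖+‖b₂‖) = 0.737097, sign → tz>0 ⇒ λ=+0.737097
r₁ = λ·B[:,0] = (+0.92604,+0.23156,-0.29804); r₂ = λ·B[:,1] = (-0.17728,+0.96401,+0.19815)
r₃ = r₁×r₂ = (+0.33320,-0.13066,+0.93376); SVD([r₁ r₂ r₃]) → R = UVᵀ:
  R  [+0.92604 -0.17728 +0.33320]
  R  [+0.23156 +0.96401 -0.13066]
  R  [-0.29804 +0.19815 +0.93376]
t = (+0.17995, -0.00715, +0.73710) m
tr R = 2.823804; θ = arccos((tr R − 1)/2) = 0.422902 rad = 24.230°
axis k = ((R−Rᵀ)₃₂, (R−Rᵀ)₁₃, (R−Rᵀ)₂₁) / (2 sinθ) = (+0.400589, +0.769044, +0.498096)
rvec = θ·k = (+0.169410, +0.325230, +0.210646)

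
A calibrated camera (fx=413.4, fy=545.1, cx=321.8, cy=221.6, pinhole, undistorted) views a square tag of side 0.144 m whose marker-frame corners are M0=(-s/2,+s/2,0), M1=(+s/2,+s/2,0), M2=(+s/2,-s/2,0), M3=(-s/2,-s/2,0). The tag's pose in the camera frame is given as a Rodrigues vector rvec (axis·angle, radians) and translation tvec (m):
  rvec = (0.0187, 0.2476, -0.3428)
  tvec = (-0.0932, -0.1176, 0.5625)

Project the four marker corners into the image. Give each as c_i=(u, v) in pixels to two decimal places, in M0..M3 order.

c0=(225.48, 197.10) c1=(319.19, 147.79) c2=(282.74, 13.00) c3=(191.77, 70.14)

Intrinsics K: fx=413.4, fy=545.1, cx=321.8, cy=221.6
Marker side s = 0.144 m; corners in marker frame (Z=0):
  M0 = (-0.0720, +0.0720, 0)
  M1 = (+0.0720, +0.0720, 0)
  M2 = (+0.0720, -0.0720, 0)
  M3 = (-0.0720, -0.0720, 0)
rvec = (0.0187, 0.2476, -0.3428), |rvec| = θ = 0.42328 rad = 24.252°
Rodrigues: sinθ=0.41075, 1−cosθ=0.08825; R = I + sinθ·[k]× + (1−cosθ)·[k]×²:
    [+0.91192 +0.33494 +0.23711]
    [-0.33037 +0.94194 -0.05996]
    [-0.24343 -0.02366 +0.96963]
t = (-0.0932, -0.1176, 0.5625) m
M0: Pc = R·M0+t = (-0.13474, -0.02599, +0.57832); u = 413.4·(-0.13474)/0.57832 + 321.8 = 225.4825, v = 545.1·(-0.02599)/0.57832 + 221.6 = 197.1001
M1: Pc = R·M1+t = (-0.00343, -0.07357, +0.54327); u = 413.4·(-0.00343)/0.54327 + 321.8 = 319.1926, v = 545.1·(-0.07357)/0.54327 + 221.6 = 147.7851
M2: Pc = R·M2+t = (-0.05166, -0.20921, +0.54668); u = 413.4·(-0.05166)/0.54668 + 321.8 = 282.7365, v = 545.1·(-0.20921)/0.54668 + 221.6 = 12.9965
M3: Pc = R·M3+t = (-0.18297, -0.16163, +0.58173); u = 413.4·(-0.18297)/0.58173 + 321.8 = 191.7721, v = 545.1·(-0.16163)/0.58173 + 221.6 = 70.1448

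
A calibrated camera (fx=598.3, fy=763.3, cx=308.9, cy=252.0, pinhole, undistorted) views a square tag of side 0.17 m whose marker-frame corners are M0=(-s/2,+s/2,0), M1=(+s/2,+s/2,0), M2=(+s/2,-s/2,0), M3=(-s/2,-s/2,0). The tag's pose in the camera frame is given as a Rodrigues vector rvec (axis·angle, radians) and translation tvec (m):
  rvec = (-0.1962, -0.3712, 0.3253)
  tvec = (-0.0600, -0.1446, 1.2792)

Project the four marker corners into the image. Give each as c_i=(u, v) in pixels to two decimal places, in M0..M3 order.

Intrinsics K: fx=598.3, fy=763.3, cx=308.9, cy=252.0
Marker side s = 0.17 m; corners in marker frame (Z=0):
  M0 = (-0.0850, +0.0850, 0)
  M1 = (+0.0850, +0.0850, 0)
  M2 = (+0.0850, -0.0850, 0)
  M3 = (-0.0850, -0.0850, 0)
rvec = (-0.1962, -0.3712, 0.3253), |rvec| = θ = 0.53113 rad = 30.432°
Rodrigues: sinθ=0.50651, 1−cosθ=0.13777; R = I + sinθ·[k]× + (1−cosθ)·[k]×²:
    [+0.88103 -0.27465 -0.38516]
    [+0.34579 +0.92952 +0.12813]
    [+0.32282 -0.24607 +0.91391]
t = (-0.0600, -0.1446, 1.2792) m
M0: Pc = R·M0+t = (-0.15823, -0.09498, +1.23084); u = 598.3·(-0.15823)/1.23084 + 308.9 = 231.9845, v = 763.3·(-0.09498)/1.23084 + 252.0 = 193.0973
M1: Pc = R·M1+t = (-0.00846, -0.03620, +1.28572); u = 598.3·(-0.00846)/1.28572 + 308.9 = 304.9642, v = 763.3·(-0.03620)/1.28572 + 252.0 = 230.5098
M2: Pc = R·M2+t = (+0.03823, -0.19422, +1.32756); u = 598.3·(+0.03823)/1.32756 + 308.9 = 326.1309, v = 763.3·(-0.19422)/1.32756 + 252.0 = 140.3314
M3: Pc = R·M3+t = (-0.11154, -0.25300, +1.27268); u = 598.3·(-0.11154)/1.27268 + 308.9 = 256.4627, v = 763.3·(-0.25300)/1.27268 + 252.0 = 100.2600

c0=(231.98, 193.10) c1=(304.96, 230.51) c2=(326.13, 140.33) c3=(256.46, 100.26)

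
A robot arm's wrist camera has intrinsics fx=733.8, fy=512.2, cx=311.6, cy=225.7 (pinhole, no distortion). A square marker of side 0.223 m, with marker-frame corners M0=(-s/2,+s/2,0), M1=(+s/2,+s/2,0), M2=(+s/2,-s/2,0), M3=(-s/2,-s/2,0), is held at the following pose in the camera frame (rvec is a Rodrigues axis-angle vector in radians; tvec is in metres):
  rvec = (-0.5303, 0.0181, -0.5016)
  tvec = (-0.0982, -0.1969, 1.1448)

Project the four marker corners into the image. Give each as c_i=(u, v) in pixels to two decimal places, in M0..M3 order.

Intrinsics K: fx=733.8, fy=512.2, cx=311.6, cy=225.7
Marker side s = 0.223 m; corners in marker frame (Z=0):
  M0 = (-0.1115, +0.1115, 0)
  M1 = (+0.1115, +0.1115, 0)
  M2 = (+0.1115, -0.1115, 0)
  M3 = (-0.1115, -0.1115, 0)
rvec = (-0.5303, 0.0181, -0.5016), |rvec| = θ = 0.73017 rad = 41.836°
Rodrigues: sinθ=0.66700, 1−cosθ=0.25494; R = I + sinθ·[k]× + (1−cosθ)·[k]×²:
    [+0.87953 +0.45361 +0.14373]
    [-0.46279 +0.74522 +0.48008]
    [+0.11066 -0.48876 +0.86537]
t = (-0.0982, -0.1969, 1.1448) m
M0: Pc = R·M0+t = (-0.14569, -0.06221, +1.07796); u = 733.8·(-0.14569)/1.07796 + 311.6 = 212.4247, v = 512.2·(-0.06221)/1.07796 + 225.7 = 196.1421
M1: Pc = R·M1+t = (+0.05045, -0.16541, +1.10264); u = 733.8·(+0.05045)/1.10264 + 311.6 = 345.1712, v = 512.2·(-0.16541)/1.10264 + 225.7 = 148.8639
M2: Pc = R·M2+t = (-0.05071, -0.33159, +1.21164); u = 733.8·(-0.05071)/1.21164 + 311.6 = 280.8887, v = 512.2·(-0.33159)/1.21164 + 225.7 = 85.5242
M3: Pc = R·M3+t = (-0.24685, -0.22839, +1.18696); u = 733.8·(-0.24685)/1.18696 + 311.6 = 158.9953, v = 512.2·(-0.22839)/1.18696 + 225.7 = 127.1442

c0=(212.42, 196.14) c1=(345.17, 148.86) c2=(280.89, 85.52) c3=(159.00, 127.14)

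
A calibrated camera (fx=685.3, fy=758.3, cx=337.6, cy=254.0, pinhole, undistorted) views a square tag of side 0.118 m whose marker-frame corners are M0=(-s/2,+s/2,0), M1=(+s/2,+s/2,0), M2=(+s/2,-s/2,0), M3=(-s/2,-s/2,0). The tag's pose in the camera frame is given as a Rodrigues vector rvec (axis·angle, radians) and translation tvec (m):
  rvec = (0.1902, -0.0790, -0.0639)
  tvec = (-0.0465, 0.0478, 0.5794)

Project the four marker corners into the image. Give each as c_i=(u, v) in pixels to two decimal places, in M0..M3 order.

c0=(218.52, 395.98) c1=(355.45, 383.28) c2=(348.25, 235.19) c3=(205.73, 246.15)

Intrinsics K: fx=685.3, fy=758.3, cx=337.6, cy=254.0
Marker side s = 0.118 m; corners in marker frame (Z=0):
  M0 = (-0.0590, +0.0590, 0)
  M1 = (+0.0590, +0.0590, 0)
  M2 = (+0.0590, -0.0590, 0)
  M3 = (-0.0590, -0.0590, 0)
rvec = (0.1902, -0.0790, -0.0639), |rvec| = θ = 0.21564 rad = 12.355°
Rodrigues: sinθ=0.21397, 1−cosθ=0.02316; R = I + sinθ·[k]× + (1−cosθ)·[k]×²:
    [+0.99486 +0.05592 -0.08444]
    [-0.07089 +0.97995 -0.18622]
    [+0.07234 +0.19124 +0.97887]
t = (-0.0465, 0.0478, 0.5794) m
M0: Pc = R·M0+t = (-0.10190, +0.10980, +0.58642); u = 685.3·(-0.10190)/0.58642 + 337.6 = 218.5204, v = 758.3·(+0.10980)/0.58642 + 254.0 = 395.9828
M1: Pc = R·M1+t = (+0.01550, +0.10143, +0.59495); u = 685.3·(+0.01550)/0.59495 + 337.6 = 355.4492, v = 758.3·(+0.10143)/0.59495 + 254.0 = 383.2841
M2: Pc = R·M2+t = (+0.00890, -0.01420, +0.57238); u = 685.3·(+0.00890)/0.57238 + 337.6 = 348.2524, v = 758.3·(-0.01420)/0.57238 + 254.0 = 235.1885
M3: Pc = R·M3+t = (-0.10850, -0.00583, +0.56385); u = 685.3·(-0.10850)/0.56385 + 337.6 = 205.7343, v = 758.3·(-0.00583)/0.56385 + 254.0 = 246.1535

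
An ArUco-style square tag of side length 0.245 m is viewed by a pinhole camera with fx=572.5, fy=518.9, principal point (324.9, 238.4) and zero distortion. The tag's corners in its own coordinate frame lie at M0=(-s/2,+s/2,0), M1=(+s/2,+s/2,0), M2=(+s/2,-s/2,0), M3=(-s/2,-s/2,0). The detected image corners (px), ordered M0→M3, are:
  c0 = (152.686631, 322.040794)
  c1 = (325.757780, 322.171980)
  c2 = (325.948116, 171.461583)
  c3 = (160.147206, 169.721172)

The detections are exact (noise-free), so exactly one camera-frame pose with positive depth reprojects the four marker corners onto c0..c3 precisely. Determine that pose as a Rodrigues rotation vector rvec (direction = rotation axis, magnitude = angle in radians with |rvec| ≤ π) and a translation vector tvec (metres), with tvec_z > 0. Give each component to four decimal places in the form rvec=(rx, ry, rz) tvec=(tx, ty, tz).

rvec=(-0.1454, -0.0374, 0.0041) tvec=(-0.1210, 0.0102, 0.8321)

Intrinsics K: fx=572.5, fy=518.9, cx=324.9, cy=238.4
Marker side s = 0.245 m; corners in marker frame (Z=0):
  M0 = (-0.1225, +0.1225, 0)
  M1 = (+0.1225, +0.1225, 0)
  M2 = (+0.1225, -0.1225, 0)
  M3 = (-0.1225, -0.1225, 0)
Detected image corners:
  c0 = (152.686631, 322.040794) px
  c1 = (325.757780, 322.171980) px
  c2 = (325.948116, 171.461583) px
  c3 = (160.147206, 169.721172) px
Planar DLT: solve 8×8 A·h = b for H (H[2,2]=1):
  H  [+701.97181 -57.52304 +241.63679]
  H  [+14.83396 +575.51314 +244.73542]
  H  [+0.04443 -0.17413 +1.00000]
B = K⁻¹H; ‖b₁‖=1.201789, ‖b₂‖=1.201789; λ = 2/(‖b₁‖+‖b₂‖) = 0.832093, sign → tz>0 ⇒ λ=+0.832093
r₁ = λ·B[:,0] = (+0.99929,+0.00680,+0.03697); r₂ = λ·B[:,1] = (-0.00138,+0.98945,-0.14490)
r₃ = r₁×r₂ = (-0.03756,+0.14474,+0.98876); SVD([r₁ r₂ r₃]) → R = UVᵀ:
  R  [+0.99929 -0.00138 -0.03756]
  R  [+0.00680 +0.98945 +0.14474]
  R  [+0.03697 -0.14490 +0.98876]
t = (-0.12102, +0.01016, +0.83209) m
tr R = 2.977496; θ = arccos((tr R − 1)/2) = 0.150156 rad = 8.603°
axis k = ((R−Rᵀ)₃₂, (R−Rᵀ)₁₃, (R−Rᵀ)₂₁) / (2 sinθ) = (-0.968090, -0.249107, +0.027341)
rvec = θ·k = (-0.145364, -0.037405, +0.004105)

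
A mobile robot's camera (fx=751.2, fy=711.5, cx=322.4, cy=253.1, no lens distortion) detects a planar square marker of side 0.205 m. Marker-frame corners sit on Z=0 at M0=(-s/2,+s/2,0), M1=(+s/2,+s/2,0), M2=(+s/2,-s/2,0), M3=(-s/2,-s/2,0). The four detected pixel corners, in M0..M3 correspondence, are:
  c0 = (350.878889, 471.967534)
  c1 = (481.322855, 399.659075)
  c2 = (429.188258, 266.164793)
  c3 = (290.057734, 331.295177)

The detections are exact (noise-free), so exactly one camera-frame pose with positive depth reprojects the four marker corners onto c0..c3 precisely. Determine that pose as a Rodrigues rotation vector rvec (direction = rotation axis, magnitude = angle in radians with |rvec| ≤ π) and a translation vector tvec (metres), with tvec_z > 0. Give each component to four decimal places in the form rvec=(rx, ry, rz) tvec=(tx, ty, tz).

rvec=(0.0975, -0.3608, -0.3983) tvec=(0.0864, 0.1524, 0.9499)

Intrinsics K: fx=751.2, fy=711.5, cx=322.4, cy=253.1
Marker side s = 0.205 m; corners in marker frame (Z=0):
  M0 = (-0.1025, +0.1025, 0)
  M1 = (+0.1025, +0.1025, 0)
  M2 = (+0.1025, -0.1025, 0)
  M3 = (-0.1025, -0.1025, 0)
Detected image corners:
  c0 = (350.878889, 471.967534) px
  c1 = (481.322855, 399.659075) px
  c2 = (429.188258, 266.164793) px
  c3 = (290.057734, 331.295177) px
Planar DLT: solve 8×8 A·h = b for H (H[2,2]=1):
  H  [+789.51429 +341.22146 +390.71574]
  H  [-210.16456 +731.01928 +367.27337]
  H  [+0.34133 +0.17135 +1.00000]
B = K⁻¹H; ‖b₁‖=1.052793, ‖b₂‖=1.052793; λ = 2/(‖b₁‖+‖b₂‖) = 0.949855, sign → tz>0 ⇒ λ=+0.949855
r₁ = λ·B[:,0] = (+0.85916,-0.39590,+0.32421); r₂ = λ·B[:,1] = (+0.36160,+0.91802,+0.16276)
r₃ = r₁×r₂ = (-0.36207,-0.02260,+0.93188); SVD([r₁ r₂ r₃]) → R = UVᵀ:
  R  [+0.85916 +0.36160 -0.36207]
  R  [-0.39590 +0.91802 -0.02260]
  R  [+0.32421 +0.16276 +0.93188]
t = (+0.08638, +0.15242, +0.94985) m
tr R = 2.709050; θ = arccos((tr R − 1)/2) = 0.546161 rad = 31.293°
axis k = ((R−Rᵀ)₃₂, (R−Rᵀ)₁₃, (R−Rᵀ)₂₁) / (2 sinθ) = (+0.178432, -0.660631, -0.729197)
rvec = θ·k = (+0.097453, -0.360811, -0.398259)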